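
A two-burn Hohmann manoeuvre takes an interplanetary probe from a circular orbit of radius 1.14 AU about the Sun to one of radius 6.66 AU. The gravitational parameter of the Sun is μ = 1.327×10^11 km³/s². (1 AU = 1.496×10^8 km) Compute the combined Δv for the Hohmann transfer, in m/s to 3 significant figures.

Δv = 13900 m/s

In km: r₁ = 1.14 × 1.496×10^8 = 1.70544×10^8 km; r₂ = 6.66 × 1.496×10^8 = 9.96336×10^8 km.
The Hohmann ellipse has a_t = (r₁ + r₂)/2 = 5.8344×10^8 km.
Circular speed at r₁: v₁ = √(μ/r₁) = √(1.327×10^11/1.70544×10^8) = 27.894 km/s.
On the transfer ellipse at r₁, vis-viva gives v_p = √[μ(2/r₁ − 1/a_t)] = 36.452 km/s.
First burn Δv₁ = |v_p − v₁| = 8.558 km/s.
Circular speed at r₂: v₂ = √(μ/r₂) = 11.5407 km/s.
Transfer-orbit speed at r₂: v_a = √[μ(2/r₂ − 1/a_t)] = 6.23954 km/s.
Second burn Δv₂ = |v₂ − v_a| = 5.301 km/s.
Δv = Δv₁ + Δv₂ = 8.558 + 5.301 = 13.86 km/s.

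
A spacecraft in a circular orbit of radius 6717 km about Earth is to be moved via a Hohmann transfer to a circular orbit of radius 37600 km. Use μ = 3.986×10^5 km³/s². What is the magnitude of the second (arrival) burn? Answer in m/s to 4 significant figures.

Semi-major axis of the transfer orbit: a_t = (6717 + 37600)/2 = 22158.5 km.
Circular speed at r = 37600 km: v_c = √(μ/r) = 3.256 km/s.
Vis-viva on the transfer ellipse at r = 37600 km gives v_t = √[μ(2/r − 1/a_t)] = 1.793 km/s.
Δv₂ = |v_t − v_c| = |1.793 − 3.256| = 1.463 km/s.

Δv₂ = 1463 m/s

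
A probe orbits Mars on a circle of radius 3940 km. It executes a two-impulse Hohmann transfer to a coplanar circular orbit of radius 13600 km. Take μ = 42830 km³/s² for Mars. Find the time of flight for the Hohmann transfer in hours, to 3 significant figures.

Transfer-ellipse semi-major axis a_t = (r₁ + r₂)/2 = (3940 + 13600)/2 = 8770 km.
Transfer time t = π√(a_t³/μ) = π√((8770)³ / 42830) = 12470 s.
Converting: 12470 s ÷ 3600 s/hour = 3.46 hours.

t = 3.46 hours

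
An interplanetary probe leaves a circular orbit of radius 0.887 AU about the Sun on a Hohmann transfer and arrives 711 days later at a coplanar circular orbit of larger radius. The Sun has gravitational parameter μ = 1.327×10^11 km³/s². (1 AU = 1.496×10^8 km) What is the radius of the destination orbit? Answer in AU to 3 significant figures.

r₂ = 4.06 AU

In km: r₁ = 0.887 × 1.496×10^8 = 1.326952×10^8 km.
Transfer time t = 711 days = 6.14304×10^7 s, and t = π√(a_t³/μ).
So a_t = (μ t²/π²)^(1/3) = (1.327×10^11 × (6.14304×10^7)² / π²)^(1/3) = 3.7021×10^8 km.
Since a_t = (r₁ + r₂)/2, r₂ = 2a_t − r₁ = 2×3.7021×10^8 − 1.326952×10^8 = 6.077248×10^8 km.
In AU: r₂ = 6.077248×10^8 / 1.496×10^8 = 4.06 AU.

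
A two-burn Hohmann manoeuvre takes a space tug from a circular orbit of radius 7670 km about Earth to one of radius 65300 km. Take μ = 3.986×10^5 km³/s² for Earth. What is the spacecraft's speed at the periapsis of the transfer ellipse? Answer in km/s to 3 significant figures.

The Hohmann ellipse has a_t = (r₁ + r₂)/2 = 36485 km.
At periapsis, r = 7670 km.
Applying v² = μ(2/r − 1/a_t): v = 9.644 km/s.

v = 9.64 km/s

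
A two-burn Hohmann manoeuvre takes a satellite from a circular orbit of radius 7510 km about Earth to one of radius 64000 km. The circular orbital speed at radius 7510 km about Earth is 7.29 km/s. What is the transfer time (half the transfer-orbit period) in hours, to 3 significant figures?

From the circular-orbit relation v² = μ/r at r = 7510 km: μ = v²r = (7.29)² × 7510 = 3.99112×10^5 km³/s².
Semi-major axis of the transfer orbit: a_t = (7510 + 64000)/2 = 35755 km.
By Kepler's third law the transfer-orbit period is T = 2π√(a_t³/μ), so t = T/2 = 33620 s.
Converting: 33620 s ÷ 3600 s/hour = 9.34 hours.

t = 9.34 hours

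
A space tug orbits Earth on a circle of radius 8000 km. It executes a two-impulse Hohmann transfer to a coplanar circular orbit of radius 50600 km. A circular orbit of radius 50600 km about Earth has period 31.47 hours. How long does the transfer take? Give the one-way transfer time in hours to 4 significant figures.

From Kepler's third law T² = 4π²r³/μ at r = 50600 km, T = 31.47 hours = 31.47 × 3600 s = 1.13292×10^5 s: μ = 4π²r³/T² = 3.98486×10^5 km³/s².
Semi-major axis of the transfer orbit: a_t = (8000 + 50600)/2 = 29300 km.
Half the transfer-orbit period gives t = π√(a_t³/μ) = 24960 s.
Converting: 24960 s ÷ 3600 s/hour = 6.933 hours.

t = 6.933 hours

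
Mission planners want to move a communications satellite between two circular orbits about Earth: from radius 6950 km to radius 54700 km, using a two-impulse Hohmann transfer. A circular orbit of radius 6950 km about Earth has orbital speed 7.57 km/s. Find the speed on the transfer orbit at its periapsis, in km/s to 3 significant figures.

v = 10.1 km/s

From the circular-orbit relation v² = μ/r at r = 6950 km: μ = v²r = (7.57)² × 6950 = 3.98269×10^5 km³/s².
Transfer-ellipse semi-major axis a_t = (r₁ + r₂)/2 = (6950 + 54700)/2 = 30825 km.
The periapsis of the transfer ellipse is at r = 6950 km.
Vis-viva: v = √[μ(2/r − 1/a_t)] = √[3.98269×10^5 × (2/6950 − 1/30825)] = 10.08 km/s.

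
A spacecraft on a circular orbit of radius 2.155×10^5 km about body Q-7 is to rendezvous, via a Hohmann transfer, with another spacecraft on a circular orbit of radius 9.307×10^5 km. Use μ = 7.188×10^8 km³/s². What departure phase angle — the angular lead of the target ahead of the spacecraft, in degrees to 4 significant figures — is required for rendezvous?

Semi-major axis of the transfer orbit: a_t = (2.155×10^5 + 9.307×10^5)/2 = 5.731×10^5 km.
Transfer time t = π√(a_t³/μ) = 50838.4 s.
Target angular speed ω₂ = √(μ/r₂³) = 2.98600×10^-5 rad/s.
Angle swept by the target during transfer: ω₂·t = 1.51803 rad = 86.98°.
The spacecraft traverses 180° on the transfer ellipse, so the target must lead by 180° − 86.98° = 93.02°.

φ = 93.02°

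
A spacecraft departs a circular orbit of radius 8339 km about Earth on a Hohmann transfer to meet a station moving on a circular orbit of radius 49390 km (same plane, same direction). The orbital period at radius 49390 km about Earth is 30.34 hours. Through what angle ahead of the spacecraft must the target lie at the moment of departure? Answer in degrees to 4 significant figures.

From Kepler's third law T² = 4π²r³/μ at r = 49390 km, T = 30.34 hours = 30.34 × 3600 s = 1.09224×10^5 s: μ = 4π²r³/T² = 3.98695×10^5 km³/s².
The Hohmann ellipse has a_t = (r₁ + r₂)/2 = 28864.5 km.
Transfer time t = π√(a_t³/μ) = 24399 s.
The target's mean motion on its circular orbit is ω₂ = √(μ/r₂³) = 5.7526×10^-5 rad/s.
Angle swept by the target during transfer: ω₂·t = 1.4036 rad = 80.42°.
The spacecraft traverses 180° on the transfer ellipse, so the target must lead by 180° − 80.42° = 99.58°.

φ = 99.58°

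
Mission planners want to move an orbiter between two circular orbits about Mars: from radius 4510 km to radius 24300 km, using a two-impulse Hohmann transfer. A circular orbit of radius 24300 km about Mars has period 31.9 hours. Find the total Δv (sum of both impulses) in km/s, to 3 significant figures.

Δv = 1.51 km/s

From Kepler's third law T² = 4π²r³/μ at r = 24300 km, T = 31.9 hours = 31.9 × 3600 s = 1.1484×10^5 s: μ = 4π²r³/T² = 42952.9 km³/s².
Semi-major axis of the transfer orbit: a_t = (4510 + 24300)/2 = 14405 km.
At r₁ the circular-orbit speed is v₁ = √(μ/r₁) = 3.08608 km/s.
Transfer-orbit speed at r₁ (v² = μ(2/r − 1/a)): v_p = √[μ(2/r₁ − 1/a_t)] = 4.00825 km/s.
First burn Δv₁ = |v_p − v₁| = 0.9222 km/s.
At r₂, v₂ = √(μ/r₂) = 1.3295 km/s.
Transfer-orbit speed at r₂: v_a = √[μ(2/r₂ − 1/a_t)] = 0.74392 km/s.
Second burn Δv₂ = |v₂ − v_a| = 0.5856 km/s.
Δv = Δv₁ + Δv₂ = 0.9222 + 0.5856 = 1.508 km/s.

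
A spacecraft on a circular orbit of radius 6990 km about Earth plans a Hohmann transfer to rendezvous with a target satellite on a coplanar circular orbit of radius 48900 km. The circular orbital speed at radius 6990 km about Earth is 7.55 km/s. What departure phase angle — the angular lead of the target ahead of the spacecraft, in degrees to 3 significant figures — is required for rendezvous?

φ = 102°

From the circular-orbit relation v² = μ/r at r = 6990 km: μ = v²r = (7.55)² × 6990 = 3.98447×10^5 km³/s².
The Hohmann ellipse has a_t = (r₁ + r₂)/2 = 27945 km.
Transfer time t = π√(a_t³/μ) = 23250 s.
The target's mean motion on its circular orbit is ω₂ = √(μ/r₂³) = 5.8374×10^-5 rad/s.
Angle swept by the target during transfer: ω₂·t = 1.3572 rad = 77.76°.
The spacecraft traverses 180° on the transfer ellipse, so the target must lead by 180° − 77.76° = 102°.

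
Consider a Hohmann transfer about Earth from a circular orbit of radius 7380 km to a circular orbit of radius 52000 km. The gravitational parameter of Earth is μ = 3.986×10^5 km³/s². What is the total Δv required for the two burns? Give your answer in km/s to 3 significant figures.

The Hohmann ellipse has a_t = (r₁ + r₂)/2 = 29690 km.
Circular speed at r₁: v₁ = √(μ/r₁) = √(3.986×10^5/7380) = 7.349 km/s.
Transfer-orbit speed at r₁ (v² = μ(2/r − 1/a)): v_p = √[μ(2/r₁ − 1/a_t)] = 9.726 km/s.
First burn Δv₁ = |v_p − v₁| = 2.377 km/s.
At r₂, v₂ = √(μ/r₂) = 2.7686 km/s.
Transfer-orbit speed at r₂: v_a = √[μ(2/r₂ − 1/a_t)] = 1.3804 km/s.
Second burn Δv₂ = |v₂ − v_a| = 1.388 km/s.
Δv = Δv₁ + Δv₂ = 2.377 + 1.388 = 3.765 km/s.

Δv = 3.77 km/s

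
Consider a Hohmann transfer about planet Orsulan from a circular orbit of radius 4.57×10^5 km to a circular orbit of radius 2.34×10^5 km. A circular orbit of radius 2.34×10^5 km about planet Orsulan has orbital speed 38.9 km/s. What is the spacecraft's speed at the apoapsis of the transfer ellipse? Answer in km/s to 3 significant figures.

v = 22.9 km/s

From the circular-orbit relation v² = μ/r at r = 2.34×10^5 km: μ = v²r = (38.9)² × 2.34×10^5 = 3.54091×10^8 km³/s².
Transfer-ellipse semi-major axis a_t = (r₁ + r₂)/2 = (4.570×10^5 + 2.340×10^5)/2 = 3.455×10^5 km.
At apoapsis, r = 4.570×10^5 km.
Vis-viva: v = √[μ(2/r − 1/a_t)] = √[3.54091×10^8 × (2/4.570×10^5 − 1/3.455×10^5)] = 22.91 km/s.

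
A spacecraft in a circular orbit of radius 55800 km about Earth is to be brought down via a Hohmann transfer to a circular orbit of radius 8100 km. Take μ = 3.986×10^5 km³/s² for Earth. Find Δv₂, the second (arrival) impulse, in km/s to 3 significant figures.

Semi-major axis of the transfer orbit: a_t = (55800 + 8100)/2 = 31950 km.
Circular speed at r = 8100 km: v_c = √(μ/r) = 7.015 km/s.
Transfer-orbit speed at the same r (vis-viva, a = a_t): v_t = √[μ(2/r − 1/a_t)] = 9.271 km/s.
Δv₂ = |v_t − v_c| = |9.271 − 7.015| = 2.256 km/s.

Δv₂ = 2.26 km/s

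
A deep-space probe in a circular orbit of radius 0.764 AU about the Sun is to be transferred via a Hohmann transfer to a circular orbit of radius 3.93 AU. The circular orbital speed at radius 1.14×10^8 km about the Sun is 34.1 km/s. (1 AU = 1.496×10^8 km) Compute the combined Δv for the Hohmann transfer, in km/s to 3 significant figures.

Δv = 16.5 km/s

From the circular-orbit relation v² = μ/r at r = 1.14×10^8 km: μ = v²r = (34.1)² × 1.14×10^8 = 1.32560×10^11 km³/s².
In km: r₁ = 0.764 × 1.496×10^8 = 1.142944×10^8 km; r₂ = 3.93 × 1.496×10^8 = 5.87928×10^8 km.
Transfer-ellipse semi-major axis a_t = (r₁ + r₂)/2 = (1.142944×10^8 + 5.87928×10^8)/2 = 3.511112×10^8 km.
At r₁ the circular-orbit speed is v₁ = √(μ/r₁) = 34.06 km/s.
On the transfer ellipse at r₁, v² = μ(2/r − 1/a) gives v_p = √[μ(2/r₁ − 1/a_t)] = 44.07 km/s.
First burn Δv₁ = |v_p − v₁| = 10.01 km/s.
At r₂, v₂ = √(μ/r₂) = 15.016 km/s.
Transfer-orbit speed at r₂: v_a = √[μ(2/r₂ − 1/a_t)] = 8.5671 km/s.
Second burn Δv₂ = |v₂ − v_a| = 6.449 km/s.
Δv = Δv₁ + Δv₂ = 10.01 + 6.449 = 16.46 km/s.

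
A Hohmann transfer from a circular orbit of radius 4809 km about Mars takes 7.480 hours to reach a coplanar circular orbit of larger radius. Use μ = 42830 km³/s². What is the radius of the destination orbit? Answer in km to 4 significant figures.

Transfer time t = 7.480 hours = 26928 s, and t = π√(a_t³/μ).
So a_t = (μ t²/π²)^(1/3) = (42830 × (26928)² / π²)^(1/3) = 14654 km.
Since a_t = (r₁ + r₂)/2, r₂ = 2a_t − r₁ = 2×14654 − 4809 = 24499 km.

r₂ = 24500 km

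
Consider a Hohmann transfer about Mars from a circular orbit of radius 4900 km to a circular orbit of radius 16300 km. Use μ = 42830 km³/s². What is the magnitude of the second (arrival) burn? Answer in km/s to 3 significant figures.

Δv₂ = 0.519 km/s

Transfer-ellipse semi-major axis a_t = (r₁ + r₂)/2 = (4900 + 16300)/2 = 10600 km.
On the circular orbit at r = 16300 km, v_c = √(μ/r) = 1.6210 km/s.
Vis-viva on the transfer ellipse at r = 16300 km gives v_t = √[μ(2/r − 1/a_t)] = 1.1021 km/s.
Δv₂ = |v_t − v_c| = |1.1021 − 1.6210| = 0.5189 km/s.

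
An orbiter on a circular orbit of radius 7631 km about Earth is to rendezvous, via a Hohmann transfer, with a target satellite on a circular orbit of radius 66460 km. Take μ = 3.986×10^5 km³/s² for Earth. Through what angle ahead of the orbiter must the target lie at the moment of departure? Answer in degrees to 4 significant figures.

φ = 105.1°

The Hohmann ellipse has a_t = (r₁ + r₂)/2 = 37045.5 km.
The half-period of the transfer ellipse is t = π√(a_t³/μ) = 35480 s.
The target's mean motion on its circular orbit is ω₂ = √(μ/r₂³) = 3.685×10^-5 rad/s.
Angle swept by the target during transfer: ω₂·t = 1.3074 rad = 74.91°.
Arrival is 180° from departure on the ellipse, so φ = 180° − 74.91° = 105.1°.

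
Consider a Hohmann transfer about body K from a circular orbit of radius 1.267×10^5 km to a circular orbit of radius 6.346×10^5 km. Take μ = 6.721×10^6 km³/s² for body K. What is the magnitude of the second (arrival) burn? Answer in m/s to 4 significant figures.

Transfer-ellipse semi-major axis a_t = (r₁ + r₂)/2 = (1.267×10^5 + 6.346×10^5)/2 = 3.8065×10^5 km.
On the circular orbit at r = 6.346×10^5 km, v_c = √(μ/r) = 3.2544 km/s.
Transfer-orbit speed at the same r (vis-viva, a = a_t): v_t = √[μ(2/r − 1/a_t)] = 1.8776 km/s.
Δv₂ = |v_t − v_c| = |1.8776 − 3.2544| = 1.377 km/s.

Δv₂ = 1377 m/s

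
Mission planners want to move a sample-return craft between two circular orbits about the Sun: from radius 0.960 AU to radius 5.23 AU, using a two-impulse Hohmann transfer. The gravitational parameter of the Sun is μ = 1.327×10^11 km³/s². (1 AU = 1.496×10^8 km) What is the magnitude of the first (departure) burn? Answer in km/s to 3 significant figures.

Δv₁ = 9.12 km/s

In km: r₁ = 0.960 × 1.496×10^8 = 1.43616×10^8 km; r₂ = 5.23 × 1.496×10^8 = 7.82408×10^8 km.
Semi-major axis of the transfer orbit: a_t = (1.43616×10^8 + 7.82408×10^8)/2 = 4.63012×10^8 km.
Circular speed at r = 1.43616×10^8 km: v_c = √(μ/r) = 30.397 km/s.
Transfer-orbit speed at the same r (vis-viva, a = a_t): v_t = √[μ(2/r − 1/a_t)] = 39.514 km/s.
Δv₁ = |v_t − v_c| = |39.514 − 30.397| = 9.117 km/s.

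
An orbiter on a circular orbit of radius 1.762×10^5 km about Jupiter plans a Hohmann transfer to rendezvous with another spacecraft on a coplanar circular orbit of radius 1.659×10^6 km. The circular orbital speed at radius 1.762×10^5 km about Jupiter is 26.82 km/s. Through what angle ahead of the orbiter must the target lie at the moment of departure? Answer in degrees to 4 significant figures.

From the circular-orbit relation v² = μ/r at r = 1.762×10^5 km: μ = v²r = (26.82)² × 1.762×10^5 = 1.26743×10^8 km³/s².
Transfer-ellipse semi-major axis a_t = (r₁ + r₂)/2 = (1.762×10^5 + 1.659×10^6)/2 = 9.176×10^5 km.
The half-period of the transfer ellipse is t = π√(a_t³/μ) = 2.4528×10^5 s.
The target's mean motion on its circular orbit is ω₂ = √(μ/r₂³) = 5.2686×10^-6 rad/s.
Angle swept by the target during transfer: ω₂·t = 1.2923 rad = 74.04°.
Arrival is 180° from departure on the ellipse, so φ = 180° − 74.04° = 106.0°.

φ = 106.0°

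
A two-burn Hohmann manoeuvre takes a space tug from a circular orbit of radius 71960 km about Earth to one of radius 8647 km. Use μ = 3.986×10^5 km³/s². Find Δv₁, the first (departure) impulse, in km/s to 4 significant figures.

Δv₁ = 1.263 km/s

Transfer-ellipse semi-major axis a_t = (r₁ + r₂)/2 = (71960 + 8647)/2 = 40303.5 km.
On the circular orbit at r = 71960 km, v_c = √(μ/r) = 2.3535 km/s.
Vis-viva on the transfer ellipse at r = 71960 km gives v_t = √[μ(2/r − 1/a_t)] = 1.0901 km/s.
Δv₁ = |v_t − v_c| = |1.0901 − 2.3535| = 1.263 km/s.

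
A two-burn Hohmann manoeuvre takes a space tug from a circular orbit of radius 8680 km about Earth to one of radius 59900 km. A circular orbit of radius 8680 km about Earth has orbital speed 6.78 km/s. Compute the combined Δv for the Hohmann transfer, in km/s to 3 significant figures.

Δv = 3.46 km/s

From the circular-orbit relation v² = μ/r at r = 8680 km: μ = v²r = (6.78)² × 8680 = 3.99006×10^5 km³/s².
Transfer-ellipse semi-major axis a_t = (r₁ + r₂)/2 = (8680 + 59900)/2 = 34290 km.
Circular speed at r₁: v₁ = √(μ/r₁) = √(3.99006×10^5/8680) = 6.780 km/s.
On the transfer ellipse at r₁, v² = μ(2/r − 1/a) gives v_p = √[μ(2/r₁ − 1/a_t)] = 8.961 km/s.
First burn Δv₁ = |v_p − v₁| = 2.181 km/s.
At r₂, v₂ = √(μ/r₂) = 2.581 km/s.
Transfer-orbit speed at r₂: v_a = √[μ(2/r₂ − 1/a_t)] = 1.299 km/s.
Second burn Δv₂ = |v₂ − v_a| = 1.282 km/s.
Total Δv = Δv₁ + Δv₂ = 3.463 km/s.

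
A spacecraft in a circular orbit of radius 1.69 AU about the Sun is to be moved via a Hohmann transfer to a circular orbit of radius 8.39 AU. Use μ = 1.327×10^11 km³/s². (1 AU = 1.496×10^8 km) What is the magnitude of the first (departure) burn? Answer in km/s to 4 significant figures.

Δv₁ = 6.649 km/s

In km: r₁ = 1.69 × 1.496×10^8 = 2.52824×10^8 km; r₂ = 8.39 × 1.496×10^8 = 1.255144×10^9 km.
Transfer-ellipse semi-major axis a_t = (r₁ + r₂)/2 = (2.52824×10^8 + 1.255144×10^9)/2 = 7.53984×10^8 km.
Circular speed at r = 2.52824×10^8 km: v_c = √(μ/r) = 22.910 km/s.
Vis-viva on the transfer ellipse at r = 2.52824×10^8 km gives v_t = √[μ(2/r − 1/a_t)] = 29.559 km/s.
Δv₁ = |v_t − v_c| = |29.559 − 22.910| = 6.649 km/s.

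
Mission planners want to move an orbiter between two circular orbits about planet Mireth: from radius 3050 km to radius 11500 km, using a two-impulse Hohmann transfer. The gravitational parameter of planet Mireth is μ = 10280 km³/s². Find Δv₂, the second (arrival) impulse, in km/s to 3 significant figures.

Δv₂ = 0.333 km/s

The Hohmann ellipse has a_t = (r₁ + r₂)/2 = 7275 km.
Circular speed at r = 11500 km: v_c = √(μ/r) = 0.9455 km/s.
Vis-viva on the transfer ellipse at r = 11500 km gives v_t = √[μ(2/r − 1/a_t)] = 0.6122 km/s.
Δv₂ = |v_t − v_c| = |0.6122 − 0.9455| = 0.3333 km/s.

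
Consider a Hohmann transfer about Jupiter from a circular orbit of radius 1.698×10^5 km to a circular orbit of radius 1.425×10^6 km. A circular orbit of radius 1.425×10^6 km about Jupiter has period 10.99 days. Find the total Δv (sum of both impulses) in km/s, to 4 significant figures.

From Kepler's third law T² = 4π²r³/μ at r = 1.425×10^6 km, T = 10.99 days = 10.99 × 86400 s = 9.49536×10^5 s: μ = 4π²r³/T² = 1.26701×10^8 km³/s².
Transfer-ellipse semi-major axis a_t = (r₁ + r₂)/2 = (1.698×10^5 + 1.425×10^6)/2 = 7.974×10^5 km.
Circular speed at r₁: v₁ = √(μ/r₁) = √(1.26701×10^8/1.698×10^5) = 27.32 km/s.
Transfer-orbit speed at r₁ (vis-viva): v_p = √[μ(2/r₁ − 1/a_t)] = 36.52 km/s.
First burn Δv₁ = |v_p − v₁| = 9.200 km/s.
At r₂, v₂ = √(μ/r₂) = 9.429 km/s.
Transfer-orbit speed at r₂: v_a = √[μ(2/r₂ − 1/a_t)] = 4.351 km/s.
Second burn Δv₂ = |v₂ − v_a| = 5.078 km/s.
Total Δv = Δv₁ + Δv₂ = 14.28 km/s.

Δv = 14.28 km/s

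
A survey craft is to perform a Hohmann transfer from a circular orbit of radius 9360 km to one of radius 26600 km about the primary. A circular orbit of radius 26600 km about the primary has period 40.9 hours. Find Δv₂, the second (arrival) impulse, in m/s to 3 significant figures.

From Kepler's third law T² = 4π²r³/μ at r = 26600 km, T = 40.9 hours = 40.9 × 3600 s = 1.4724×10^5 s: μ = 4π²r³/T² = 34273.1 km³/s².
The Hohmann ellipse has a_t = (r₁ + r₂)/2 = 17980 km.
Circular speed at r = 26600 km: v_c = √(μ/r) = 1.1351 km/s.
Vis-viva on the transfer ellipse at r = 26600 km gives v_t = √[μ(2/r − 1/a_t)] = 0.81899 km/s.
Δv₂ = |v_t − v_c| = |0.81899 − 1.1351| = 0.3161 km/s.

Δv₂ = 316 m/s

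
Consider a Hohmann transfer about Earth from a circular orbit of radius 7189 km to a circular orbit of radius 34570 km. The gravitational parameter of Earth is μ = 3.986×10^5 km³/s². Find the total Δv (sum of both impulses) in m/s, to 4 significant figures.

Δv = 3538 m/s

Transfer-ellipse semi-major axis a_t = (r₁ + r₂)/2 = (7189 + 34570)/2 = 20879.5 km.
At r₁ the circular-orbit speed is v₁ = √(μ/r₁) = 7.446 km/s.
Transfer-orbit speed at r₁ (vis-viva equation): v_p = √[μ(2/r₁ − 1/a_t)] = 9.581 km/s.
First burn Δv₁ = |v_p − v₁| = 2.135 km/s.
At r₂, v₂ = √(μ/r₂) = 3.3956 km/s.
Transfer-orbit speed at r₂: v_a = √[μ(2/r₂ − 1/a_t)] = 1.9925 km/s.
Second burn Δv₂ = |v₂ − v_a| = 1.403 km/s.
Δv = Δv₁ + Δv₂ = 2.135 + 1.403 = 3.538 km/s.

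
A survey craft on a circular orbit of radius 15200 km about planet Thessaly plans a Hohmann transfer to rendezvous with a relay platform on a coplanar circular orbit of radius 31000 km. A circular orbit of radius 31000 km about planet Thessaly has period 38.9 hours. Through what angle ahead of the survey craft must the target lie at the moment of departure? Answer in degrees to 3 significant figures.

φ = 64.2°

From Kepler's third law T² = 4π²r³/μ at r = 31000 km, T = 38.9 hours = 38.9 × 3600 s = 1.4004×10^5 s: μ = 4π²r³/T² = 59970.9 km³/s².
Transfer-ellipse semi-major axis a_t = (r₁ + r₂)/2 = (15200 + 31000)/2 = 23100 km.
Transfer time t = π√(a_t³/μ) = 45040 s.
The target's mean motion on its circular orbit is ω₂ = √(μ/r₂³) = 4.487×10^-5 rad/s.
Angle swept by the target during transfer: ω₂·t = 2.021 rad = 115.8°.
Arrival is 180° from departure on the ellipse, so φ = 180° − 115.8° = 64.2°.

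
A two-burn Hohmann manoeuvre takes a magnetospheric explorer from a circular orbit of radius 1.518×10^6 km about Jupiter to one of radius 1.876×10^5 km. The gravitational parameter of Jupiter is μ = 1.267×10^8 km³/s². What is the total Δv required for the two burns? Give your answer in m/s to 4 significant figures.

The Hohmann ellipse has a_t = (r₁ + r₂)/2 = 8.528×10^5 km.
Circular speed at r₁: v₁ = √(μ/r₁) = √(1.267×10^8/1.518×10^6) = 9.136 km/s.
Transfer-orbit speed at r₁ (v² = μ(2/r − 1/a)): v_a = √[μ(2/r₁ − 1/a_t)] = 4.285 km/s.
First burn Δv₁ = |v_a − v₁| = 4.8510 km/s.
At r₂, v₂ = √(μ/r₂) = 25.9879 km/s.
Transfer-orbit speed at r₂: v_p = √[μ(2/r₂ − 1/a_t)] = 34.6724 km/s.
Second burn Δv₂ = |v₂ − v_p| = 8.6845 km/s.
Total Δv = Δv₁ + Δv₂ = 13.54 km/s.

Δv = 13540 m/s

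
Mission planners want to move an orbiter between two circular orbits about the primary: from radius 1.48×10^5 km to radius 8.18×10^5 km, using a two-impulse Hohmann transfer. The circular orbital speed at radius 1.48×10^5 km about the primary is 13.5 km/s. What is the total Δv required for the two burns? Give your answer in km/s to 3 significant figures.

Δv = 6.63 km/s

From the circular-orbit relation v² = μ/r at r = 1.48×10^5 km: μ = v²r = (13.5)² × 1.48×10^5 = 2.69730×10^7 km³/s².
The Hohmann ellipse has a_t = (r₁ + r₂)/2 = 4.830×10^5 km.
At r₁ the circular-orbit speed is v₁ = √(μ/r₁) = 13.5000 km/s.
On the transfer ellipse at r₁, vis-viva gives v_p = √[μ(2/r₁ − 1/a_t)] = 17.5686 km/s.
First burn Δv₁ = |v_p − v₁| = 4.0686 km/s.
At r₂, v₂ = √(μ/r₂) = 5.74233 km/s.
Transfer-orbit speed at r₂: v_a = √[μ(2/r₂ − 1/a_t)] = 3.17867 km/s.
Second burn Δv₂ = |v₂ − v_a| = 2.5637 km/s.
Δv = Δv₁ + Δv₂ = 4.0686 + 2.5637 = 6.632 km/s.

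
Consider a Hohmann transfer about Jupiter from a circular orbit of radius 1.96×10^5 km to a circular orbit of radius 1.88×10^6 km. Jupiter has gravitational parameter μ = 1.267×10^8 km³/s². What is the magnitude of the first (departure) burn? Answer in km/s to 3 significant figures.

Δv₁ = 8.79 km/s

Transfer-ellipse semi-major axis a_t = (r₁ + r₂)/2 = (1.960×10^5 + 1.880×10^6)/2 = 1.038×10^6 km.
Circular speed at r = 1.960×10^5 km: v_c = √(μ/r) = 25.425 km/s.
Vis-viva on the transfer ellipse at r = 1.960×10^5 km gives v_t = √[μ(2/r − 1/a_t)] = 34.217 km/s.
Δv₁ = |v_t − v_c| = |34.217 − 25.425| = 8.792 km/s.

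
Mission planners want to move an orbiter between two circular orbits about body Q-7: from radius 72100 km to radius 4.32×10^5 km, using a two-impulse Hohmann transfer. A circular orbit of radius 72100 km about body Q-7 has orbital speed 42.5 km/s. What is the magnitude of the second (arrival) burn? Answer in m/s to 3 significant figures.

From the circular-orbit relation v² = μ/r at r = 72100 km: μ = v²r = (42.5)² × 72100 = 1.30231×10^8 km³/s².
The Hohmann ellipse has a_t = (r₁ + r₂)/2 = 2.5205×10^5 km.
On the circular orbit at r = 4.320×10^5 km, v_c = √(μ/r) = 17.3626 km/s.
Transfer-orbit speed at the same r (vis-viva, a = a_t): v_t = √[μ(2/r − 1/a_t)] = 9.28622 km/s.
Δv₂ = |v_t − v_c| = |9.28622 − 17.3626| = 8.076 km/s.

Δv₂ = 8080 m/s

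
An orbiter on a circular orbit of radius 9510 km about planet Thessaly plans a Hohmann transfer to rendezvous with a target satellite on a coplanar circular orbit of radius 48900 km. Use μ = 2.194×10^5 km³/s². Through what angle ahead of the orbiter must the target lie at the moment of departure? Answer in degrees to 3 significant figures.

Semi-major axis of the transfer orbit: a_t = (9510 + 48900)/2 = 29205 km.
Transfer time t = π√(a_t³/μ) = 33470 s.
Target angular speed ω₂ = √(μ/r₂³) = 4.332×10^-5 rad/s.
Angle swept by the target during transfer: ω₂·t = 1.450 rad = 83.08°.
The orbiter traverses 180° on the transfer ellipse, so the target must lead by 180° − 83.08° = 96.9°.

φ = 96.9°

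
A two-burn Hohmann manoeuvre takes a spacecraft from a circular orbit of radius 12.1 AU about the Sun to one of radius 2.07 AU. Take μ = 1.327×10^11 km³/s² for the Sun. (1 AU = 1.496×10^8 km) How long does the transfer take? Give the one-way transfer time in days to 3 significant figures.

t = 3440 days

In km: r₁ = 12.1 × 1.496×10^8 = 1.81016×10^9 km; r₂ = 2.07 × 1.496×10^8 = 3.09672×10^8 km.
Semi-major axis of the transfer orbit: a_t = (1.81016×10^9 + 3.09672×10^8)/2 = 1.059916×10^9 km.
Half the transfer-orbit period gives t = π√(a_t³/μ) = 2.976×10^8 s.
Converting: 2.976×10^8 s ÷ 86400 s/day = 3440 days.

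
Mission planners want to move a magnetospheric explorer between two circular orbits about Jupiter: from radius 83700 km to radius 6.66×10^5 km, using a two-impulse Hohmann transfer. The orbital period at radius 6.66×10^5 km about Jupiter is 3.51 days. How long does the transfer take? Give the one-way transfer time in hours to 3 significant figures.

From Kepler's third law T² = 4π²r³/μ at r = 6.66×10^5 km, T = 3.51 days = 3.51 × 86400 s = 3.03264×10^5 s: μ = 4π²r³/T² = 1.26806×10^8 km³/s².
The Hohmann ellipse has a_t = (r₁ + r₂)/2 = 3.7485×10^5 km.
By Kepler's third law the transfer-orbit period is T = 2π√(a_t³/μ), so t = T/2 = 64030 s.
Converting: 64030 s ÷ 3600 s/hour = 17.8 hours.

t = 17.8 hours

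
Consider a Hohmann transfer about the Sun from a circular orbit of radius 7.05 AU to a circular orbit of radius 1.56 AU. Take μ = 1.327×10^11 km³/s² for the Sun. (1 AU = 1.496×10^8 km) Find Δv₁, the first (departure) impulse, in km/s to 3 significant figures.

Δv₁ = 4.46 km/s

In km: r₁ = 7.05 × 1.496×10^8 = 1.05468×10^9 km; r₂ = 1.56 × 1.496×10^8 = 2.33376×10^8 km.
Transfer-ellipse semi-major axis a_t = (r₁ + r₂)/2 = (1.05468×10^9 + 2.33376×10^8)/2 = 6.44028×10^8 km.
On the circular orbit at r = 1.05468×10^9 km, v_c = √(μ/r) = 11.217 km/s.
Transfer-orbit speed at the same r (vis-viva, a = a_t): v_t = √[μ(2/r − 1/a_t)] = 6.7523 km/s.
Δv₁ = |v_t − v_c| = |6.7523 − 11.217| = 4.465 km/s.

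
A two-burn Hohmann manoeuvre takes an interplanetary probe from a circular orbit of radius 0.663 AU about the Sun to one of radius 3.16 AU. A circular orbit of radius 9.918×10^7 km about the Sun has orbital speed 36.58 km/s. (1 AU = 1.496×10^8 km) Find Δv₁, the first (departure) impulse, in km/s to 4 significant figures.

From the circular-orbit relation v² = μ/r at r = 9.918×10^7 km: μ = v²r = (36.58)² × 9.918×10^7 = 1.32712×10^11 km³/s².
In km: r₁ = 0.663 × 1.496×10^8 = 9.91848×10^7 km; r₂ = 3.16 × 1.496×10^8 = 4.72736×10^8 km.
The Hohmann ellipse has a_t = (r₁ + r₂)/2 = 2.859604×10^8 km.
Circular speed at r = 9.91848×10^7 km: v_c = √(μ/r) = 36.58 km/s.
Transfer-orbit speed at the same r (vis-viva, a = a_t): v_t = √[μ(2/r − 1/a_t)] = 47.03 km/s.
Δv₁ = |v_t − v_c| = |47.03 − 36.58| = 10.45 km/s.

Δv₁ = 10.45 km/s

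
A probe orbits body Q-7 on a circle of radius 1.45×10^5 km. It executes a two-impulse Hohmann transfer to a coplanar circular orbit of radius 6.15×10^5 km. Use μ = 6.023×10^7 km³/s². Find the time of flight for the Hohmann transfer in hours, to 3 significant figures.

Transfer-ellipse semi-major axis a_t = (r₁ + r₂)/2 = (1.450×10^5 + 6.150×10^5)/2 = 3.800×10^5 km.
Half the transfer-orbit period gives t = π√(a_t³/μ) = 94820 s.
Converting: 94820 s ÷ 3600 s/hour = 26.3 hours.

t = 26.3 hours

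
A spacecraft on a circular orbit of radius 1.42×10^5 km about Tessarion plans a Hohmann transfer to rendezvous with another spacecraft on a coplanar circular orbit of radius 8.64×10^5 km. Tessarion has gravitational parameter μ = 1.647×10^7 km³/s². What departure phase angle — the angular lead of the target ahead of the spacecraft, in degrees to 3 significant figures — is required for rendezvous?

φ = 100°

The Hohmann ellipse has a_t = (r₁ + r₂)/2 = 5.030×10^5 km.
The half-period of the transfer ellipse is t = π√(a_t³/μ) = 2.7616×10^5 s.
The target's mean motion on its circular orbit is ω₂ = √(μ/r₂³) = 5.0533×10^-6 rad/s.
Angle swept by the target during transfer: ω₂·t = 1.3955 rad = 79.96°.
The spacecraft traverses 180° on the transfer ellipse, so the target must lead by 180° − 79.96° = 100°.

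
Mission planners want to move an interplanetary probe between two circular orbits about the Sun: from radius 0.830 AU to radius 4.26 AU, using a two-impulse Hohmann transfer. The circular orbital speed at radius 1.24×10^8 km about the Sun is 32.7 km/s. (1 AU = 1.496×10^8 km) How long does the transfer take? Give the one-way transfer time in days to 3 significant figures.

t = 742 days

From the circular-orbit relation v² = μ/r at r = 1.24×10^8 km: μ = v²r = (32.7)² × 1.24×10^8 = 1.32592×10^11 km³/s².
In km: r₁ = 0.830 × 1.496×10^8 = 1.24168×10^8 km; r₂ = 4.26 × 1.496×10^8 = 6.37296×10^8 km.
The Hohmann ellipse has a_t = (r₁ + r₂)/2 = 3.80732×10^8 km.
By Kepler's third law the transfer-orbit period is T = 2π√(a_t³/μ), so t = T/2 = 6.409×10^7 s.
Converting: 6.409×10^7 s ÷ 86400 s/day = 742 days.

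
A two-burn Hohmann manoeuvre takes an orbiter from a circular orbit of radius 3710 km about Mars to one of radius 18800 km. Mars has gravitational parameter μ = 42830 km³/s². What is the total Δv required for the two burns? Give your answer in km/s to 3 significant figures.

Δv = 1.64 km/s

The Hohmann ellipse has a_t = (r₁ + r₂)/2 = 11255 km.
At r₁ the circular-orbit speed is v₁ = √(μ/r₁) = 3.3977 km/s.
Transfer-orbit speed at r₁ (vis-viva): v_p = √[μ(2/r₁ − 1/a_t)] = 4.3913 km/s.
First burn Δv₁ = |v_p − v₁| = 0.9936 km/s.
Circular speed at r₂: v₂ = √(μ/r₂) = 1.5094 km/s.
Transfer-orbit speed at r₂: v_a = √[μ(2/r₂ − 1/a_t)] = 0.86658 km/s.
Second burn Δv₂ = |v₂ − v_a| = 0.6428 km/s.
Total Δv = Δv₁ + Δv₂ = 1.636 km/s.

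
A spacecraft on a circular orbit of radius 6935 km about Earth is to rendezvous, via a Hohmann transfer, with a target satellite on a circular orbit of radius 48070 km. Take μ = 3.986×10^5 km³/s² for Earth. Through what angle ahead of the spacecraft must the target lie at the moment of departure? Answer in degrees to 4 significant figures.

φ = 102.1°

Transfer-ellipse semi-major axis a_t = (r₁ + r₂)/2 = (6935 + 48070)/2 = 27502.5 km.
Transfer time t = π√(a_t³/μ) = 22695.5 s.
Target angular speed ω₂ = √(μ/r₂³) = 5.99042×10^-5 rad/s.
Angle swept by the target during transfer: ω₂·t = 1.3596 rad = 77.90°.
The spacecraft traverses 180° on the transfer ellipse, so the target must lead by 180° − 77.90° = 102.1°.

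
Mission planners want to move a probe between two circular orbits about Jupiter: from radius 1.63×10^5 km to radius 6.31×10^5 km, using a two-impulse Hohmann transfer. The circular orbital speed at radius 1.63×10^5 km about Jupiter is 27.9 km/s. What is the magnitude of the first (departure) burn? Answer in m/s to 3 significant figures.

Δv₁ = 7270 m/s

From the circular-orbit relation v² = μ/r at r = 1.63×10^5 km: μ = v²r = (27.9)² × 1.63×10^5 = 1.26881×10^8 km³/s².
Semi-major axis of the transfer orbit: a_t = (1.630×10^5 + 6.310×10^5)/2 = 3.970×10^5 km.
On the circular orbit at r = 1.630×10^5 km, v_c = √(μ/r) = 27.900 km/s.
Transfer-orbit speed at the same r (vis-viva, a = a_t): v_t = √[μ(2/r − 1/a_t)] = 35.174 km/s.
Δv₁ = |v_t − v_c| = |35.174 − 27.900| = 7.274 km/s.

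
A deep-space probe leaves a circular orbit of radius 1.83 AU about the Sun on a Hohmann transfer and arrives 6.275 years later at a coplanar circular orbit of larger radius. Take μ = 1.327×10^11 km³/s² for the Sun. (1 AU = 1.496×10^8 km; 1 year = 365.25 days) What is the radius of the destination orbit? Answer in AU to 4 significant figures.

In km: r₁ = 1.83 × 1.496×10^8 = 2.73768×10^8 km.
Transfer time t = 6.275 years × 365.25 × 86400 s = 1.9802394×10^8 s, and t = π√(a_t³/μ).
So a_t = (μ t²/π²)^(1/3) = (1.327×10^11 × (1.9802394×10^8)² / π²)^(1/3) = 8.0786×10^8 km.
Since a_t = (r₁ + r₂)/2, r₂ = 2a_t − r₁ = 2×8.0786×10^8 − 2.73768×10^8 = 1.341952×10^9 km.
In AU: r₂ = 1.341952×10^9 / 1.496×10^8 = 8.970 AU.

r₂ = 8.970 AU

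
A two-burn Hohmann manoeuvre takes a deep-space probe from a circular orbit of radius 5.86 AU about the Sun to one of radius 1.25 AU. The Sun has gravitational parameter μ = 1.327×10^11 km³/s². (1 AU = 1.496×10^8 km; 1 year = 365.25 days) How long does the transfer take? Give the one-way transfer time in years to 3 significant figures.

t = 3.35 years

In km: r₁ = 5.86 × 1.496×10^8 = 8.76656×10^8 km; r₂ = 1.25 × 1.496×10^8 = 1.870×10^8 km.
The Hohmann ellipse has a_t = (r₁ + r₂)/2 = 5.31828×10^8 km.
Transfer time t = π√(a_t³/μ) = π√((5.31828×10^8)³ / 1.327×10^11) = 1.058×10^8 s.
Converting: 1.058×10^8 s ÷ 3.15576×10^7 s/year (365.25 × 86400) = 3.35 years.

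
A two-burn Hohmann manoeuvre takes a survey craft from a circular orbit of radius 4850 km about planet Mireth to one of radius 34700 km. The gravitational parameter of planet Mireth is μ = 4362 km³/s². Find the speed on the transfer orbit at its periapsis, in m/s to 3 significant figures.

v = 1260 m/s

The Hohmann ellipse has a_t = (r₁ + r₂)/2 = 19775 km.
The periapsis of the transfer ellipse is at r = 4850 km.
From the vis-viva equation, v = √[μ(2/r − 1/a_t)] = 1.256 km/s.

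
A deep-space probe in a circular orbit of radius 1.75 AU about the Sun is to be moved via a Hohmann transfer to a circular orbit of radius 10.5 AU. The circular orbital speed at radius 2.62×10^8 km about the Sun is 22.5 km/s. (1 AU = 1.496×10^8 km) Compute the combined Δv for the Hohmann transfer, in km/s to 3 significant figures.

Δv = 11.2 km/s

From the circular-orbit relation v² = μ/r at r = 2.62×10^8 km: μ = v²r = (22.5)² × 2.62×10^8 = 1.32638×10^11 km³/s².
In km: r₁ = 1.75 × 1.496×10^8 = 2.618×10^8 km; r₂ = 10.5 × 1.496×10^8 = 1.5708×10^9 km.
The Hohmann ellipse has a_t = (r₁ + r₂)/2 = 9.163×10^8 km.
Circular speed at r₁: v₁ = √(μ/r₁) = √(1.32638×10^11/2.618×10^8) = 22.509 km/s.
On the transfer ellipse at r₁, vis-viva gives v_p = √[μ(2/r₁ − 1/a_t)] = 29.471 km/s.
First burn Δv₁ = |v_p − v₁| = 6.962 km/s.
At r₂, v₂ = √(μ/r₂) = 9.189 km/s.
Transfer-orbit speed at r₂: v_a = √[μ(2/r₂ − 1/a_t)] = 4.912 km/s.
Second burn Δv₂ = |v₂ − v_a| = 4.277 km/s.
Total Δv = Δv₁ + Δv₂ = 11.24 km/s.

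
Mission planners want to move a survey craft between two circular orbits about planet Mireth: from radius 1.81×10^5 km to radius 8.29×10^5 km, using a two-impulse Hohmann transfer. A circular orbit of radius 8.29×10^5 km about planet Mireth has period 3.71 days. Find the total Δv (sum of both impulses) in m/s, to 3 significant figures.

Δv = 16300 m/s

From Kepler's third law T² = 4π²r³/μ at r = 8.29×10^5 km, T = 3.71 days = 3.71 × 86400 s = 3.20544×10^5 s: μ = 4π²r³/T² = 2.18901×10^8 km³/s².
Transfer-ellipse semi-major axis a_t = (r₁ + r₂)/2 = (1.810×10^5 + 8.290×10^5)/2 = 5.050×10^5 km.
At r₁ the circular-orbit speed is v₁ = √(μ/r₁) = 34.776 km/s.
Transfer-orbit speed at r₁ (vis-viva equation): v_p = √[μ(2/r₁ − 1/a_t)] = 44.557 km/s.
First burn Δv₁ = |v_p − v₁| = 9.781 km/s.
Circular speed at r₂: v₂ = √(μ/r₂) = 16.2498 km/s.
Transfer-orbit speed at r₂: v_a = √[μ(2/r₂ − 1/a_t)] = 9.72838 km/s.
Second burn Δv₂ = |v₂ − v_a| = 6.521 km/s.
Δv = Δv₁ + Δv₂ = 9.781 + 6.521 = 16.30 km/s.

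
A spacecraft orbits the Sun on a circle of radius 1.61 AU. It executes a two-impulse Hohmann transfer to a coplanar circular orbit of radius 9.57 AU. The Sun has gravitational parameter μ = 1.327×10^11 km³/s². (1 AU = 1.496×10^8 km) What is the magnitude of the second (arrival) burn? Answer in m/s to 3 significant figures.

Δv₂ = 4460 m/s

In km: r₁ = 1.61 × 1.496×10^8 = 2.40856×10^8 km; r₂ = 9.57 × 1.496×10^8 = 1.431672×10^9 km.
The Hohmann ellipse has a_t = (r₁ + r₂)/2 = 8.36264×10^8 km.
On the circular orbit at r = 1.431672×10^9 km, v_c = √(μ/r) = 9.628 km/s.
Vis-viva on the transfer ellipse at r = 1.431672×10^9 km gives v_t = √[μ(2/r − 1/a_t)] = 5.167 km/s.
Δv₂ = |v_t − v_c| = |5.167 − 9.628| = 4.461 km/s.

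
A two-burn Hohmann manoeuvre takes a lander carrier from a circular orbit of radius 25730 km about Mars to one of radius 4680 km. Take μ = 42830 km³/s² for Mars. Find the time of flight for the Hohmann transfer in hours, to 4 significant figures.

Transfer-ellipse semi-major axis a_t = (r₁ + r₂)/2 = (25730 + 4680)/2 = 15205 km.
Transfer time t = π√(a_t³/μ) = π√((15205)³ / 42830) = 28460 s.
Converting: 28460 s ÷ 3600 s/hour = 7.906 hours.

t = 7.906 hours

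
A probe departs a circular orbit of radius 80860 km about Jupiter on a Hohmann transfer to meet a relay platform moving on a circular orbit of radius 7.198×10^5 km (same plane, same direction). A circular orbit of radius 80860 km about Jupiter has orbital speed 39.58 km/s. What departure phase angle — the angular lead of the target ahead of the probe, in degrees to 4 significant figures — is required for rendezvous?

From the circular-orbit relation v² = μ/r at r = 80860 km: μ = v²r = (39.58)² × 80860 = 1.26673×10^8 km³/s².
The Hohmann ellipse has a_t = (r₁ + r₂)/2 = 4.0033×10^5 km.
The half-period of the transfer ellipse is t = π√(a_t³/μ) = 70700 s.
The target's mean motion on its circular orbit is ω₂ = √(μ/r₂³) = 1.843×10^-5 rad/s.
Angle swept by the target during transfer: ω₂·t = 1.303 rad = 74.66°.
The probe traverses 180° on the transfer ellipse, so the target must lead by 180° − 74.66° = 105.3°.

φ = 105.3°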